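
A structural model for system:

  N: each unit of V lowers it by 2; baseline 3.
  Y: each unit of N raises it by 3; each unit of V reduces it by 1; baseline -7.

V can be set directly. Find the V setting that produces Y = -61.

V = 9

Substituting into the Y equation gives Y = -7*V + 2.
Solve -7*V + 2 = -61: V = (-61 - 2) / -7 = 9.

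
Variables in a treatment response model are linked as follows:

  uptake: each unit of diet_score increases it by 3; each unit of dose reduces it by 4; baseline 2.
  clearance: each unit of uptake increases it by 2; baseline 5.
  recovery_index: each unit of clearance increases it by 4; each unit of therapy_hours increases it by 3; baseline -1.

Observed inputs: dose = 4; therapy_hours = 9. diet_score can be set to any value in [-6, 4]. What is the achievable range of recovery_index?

-210 to 30

Substituting into the uptake equation gives uptake = 3*diet_score - 14.
Substituting into the clearance equation gives clearance = 6*diet_score - 23.
This gives recovery_index = 24*diet_score - 66.
Linear in diet_score, so extremes are at the endpoints: diet_score = -6 gives recovery_index = -210; diet_score = 4 gives recovery_index = 30.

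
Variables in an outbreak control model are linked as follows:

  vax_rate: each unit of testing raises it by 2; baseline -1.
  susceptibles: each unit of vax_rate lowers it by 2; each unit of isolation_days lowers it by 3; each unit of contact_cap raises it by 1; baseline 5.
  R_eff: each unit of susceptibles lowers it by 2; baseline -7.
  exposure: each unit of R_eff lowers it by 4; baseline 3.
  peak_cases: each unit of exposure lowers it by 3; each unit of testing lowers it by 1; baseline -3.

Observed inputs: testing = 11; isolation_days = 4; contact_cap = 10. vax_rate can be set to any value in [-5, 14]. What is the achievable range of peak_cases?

-419 to 493

Intervening on vax_rate fixes its value directly, overriding its dependence on testing.
Substituting into the susceptibles equation gives susceptibles = -2*vax_rate + 3.
This gives R_eff = 4*vax_rate - 13.
Substituting into the exposure equation gives exposure = -16*vax_rate + 55.
Substituting into the peak_cases equation gives peak_cases = 48*vax_rate - 179.
Linear in vax_rate, so extremes are at the endpoints: vax_rate = -5 gives peak_cases = -419; vax_rate = 14 gives peak_cases = 493.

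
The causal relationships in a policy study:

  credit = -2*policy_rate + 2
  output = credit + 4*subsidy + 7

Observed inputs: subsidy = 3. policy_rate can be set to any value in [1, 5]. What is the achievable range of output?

Substituting into the output equation gives output = -2*policy_rate + 21.
Linear in policy_rate, so extremes are at the endpoints: policy_rate = 1 gives output = 19; policy_rate = 5 gives output = 11.

11 to 19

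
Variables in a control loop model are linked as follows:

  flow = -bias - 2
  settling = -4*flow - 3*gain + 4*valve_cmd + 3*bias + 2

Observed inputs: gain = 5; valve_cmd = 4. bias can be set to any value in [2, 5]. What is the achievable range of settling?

Substituting into the settling equation gives settling = 7*bias + 11.
Linear in bias, so extremes are at the endpoints: bias = 2 gives settling = 25; bias = 5 gives settling = 46.

25 to 46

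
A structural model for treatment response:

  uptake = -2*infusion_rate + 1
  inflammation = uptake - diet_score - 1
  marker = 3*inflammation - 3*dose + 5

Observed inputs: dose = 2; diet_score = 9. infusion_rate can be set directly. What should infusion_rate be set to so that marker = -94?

Substituting into the inflammation equation gives inflammation = -2*infusion_rate - 9.
This gives marker = -6*infusion_rate - 28.
Solve -6*infusion_rate - 28 = -94: infusion_rate = (-94 + 28) / -6 = 11.

infusion_rate = 11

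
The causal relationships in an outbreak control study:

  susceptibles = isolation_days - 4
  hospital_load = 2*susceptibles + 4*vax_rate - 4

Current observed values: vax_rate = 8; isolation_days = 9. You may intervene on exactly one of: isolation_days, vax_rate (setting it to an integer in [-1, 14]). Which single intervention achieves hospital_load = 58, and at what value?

set vax_rate = 13

Intervening on isolation_days: hospital_load = 2*isolation_days + 20. Reaching 58 requires isolation_days = 19, outside [-1, 14].
Intervening on vax_rate: with other inputs at their observed values, hospital_load = 4*vax_rate + 6. Solving for 58 gives vax_rate = 13, within [-1, 14].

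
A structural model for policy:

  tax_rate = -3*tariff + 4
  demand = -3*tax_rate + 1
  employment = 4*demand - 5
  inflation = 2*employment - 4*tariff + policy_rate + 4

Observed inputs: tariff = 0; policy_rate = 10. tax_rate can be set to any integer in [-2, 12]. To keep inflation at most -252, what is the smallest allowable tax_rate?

tax_rate = 11

Intervening on tax_rate fixes its value directly, overriding its dependence on tariff.
Substituting into the employment equation gives employment = -12*tax_rate - 1.
This gives inflation = -24*tax_rate + 12.
Require -24*tax_rate + 12 ≤ -252, so tax_rate ≥ 11.
The smallest integer in [-2, 12] satisfying this is 11.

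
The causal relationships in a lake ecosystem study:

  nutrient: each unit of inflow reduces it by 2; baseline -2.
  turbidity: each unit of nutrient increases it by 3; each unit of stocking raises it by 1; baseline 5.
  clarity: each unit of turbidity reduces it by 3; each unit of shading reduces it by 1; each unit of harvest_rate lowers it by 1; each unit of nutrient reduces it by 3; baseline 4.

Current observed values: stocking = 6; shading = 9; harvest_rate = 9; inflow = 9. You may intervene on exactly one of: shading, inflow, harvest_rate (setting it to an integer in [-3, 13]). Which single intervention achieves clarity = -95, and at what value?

Intervening on shading: clarity = -shading + 202. Reaching -95 requires shading = 297, outside [-3, 13].
Intervening on inflow: with other inputs at their observed values, clarity = 24*inflow - 23. Solving for -95 gives inflow = -3, within [-3, 13].
Intervening on harvest_rate: clarity = -harvest_rate + 202. Reaching -95 requires harvest_rate = 297, outside [-3, 13].

set inflow = -3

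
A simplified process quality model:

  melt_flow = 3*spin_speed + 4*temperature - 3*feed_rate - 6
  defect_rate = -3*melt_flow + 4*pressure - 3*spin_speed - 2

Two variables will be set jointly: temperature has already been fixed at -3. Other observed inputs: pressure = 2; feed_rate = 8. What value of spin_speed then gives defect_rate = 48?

With temperature held at -3:
Substituting into the melt_flow equation gives melt_flow = 3*spin_speed - 42.
Substituting into the defect_rate equation gives defect_rate = -12*spin_speed + 132.
Solve -12*spin_speed + 132 = 48: spin_speed = (48 - 132) / -12 = 7.

spin_speed = 7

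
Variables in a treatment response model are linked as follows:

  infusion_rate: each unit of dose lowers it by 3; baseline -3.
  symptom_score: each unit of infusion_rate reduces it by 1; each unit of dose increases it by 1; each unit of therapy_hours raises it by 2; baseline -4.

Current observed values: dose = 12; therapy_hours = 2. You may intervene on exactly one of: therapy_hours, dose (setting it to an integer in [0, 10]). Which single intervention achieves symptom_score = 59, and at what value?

set therapy_hours = 6

Intervening on therapy_hours: with other inputs at their observed values, symptom_score = 2*therapy_hours + 47. Solving for 59 gives therapy_hours = 6, within [0, 10].
Intervening on dose: symptom_score = 4*dose + 3. Reaching 59 requires dose = 14, outside [0, 10].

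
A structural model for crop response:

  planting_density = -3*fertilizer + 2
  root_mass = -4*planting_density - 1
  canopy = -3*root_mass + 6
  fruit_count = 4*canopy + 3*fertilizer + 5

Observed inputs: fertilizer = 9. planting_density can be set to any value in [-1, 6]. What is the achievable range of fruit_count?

Intervening on planting_density fixes its value directly, overriding its dependence on fertilizer.
Substituting into the canopy equation gives canopy = 12*planting_density + 9.
So fruit_count = 48*planting_density + 68.
Linear in planting_density, so extremes are at the endpoints: planting_density = -1 gives fruit_count = 20; planting_density = 6 gives fruit_count = 356.

20 to 356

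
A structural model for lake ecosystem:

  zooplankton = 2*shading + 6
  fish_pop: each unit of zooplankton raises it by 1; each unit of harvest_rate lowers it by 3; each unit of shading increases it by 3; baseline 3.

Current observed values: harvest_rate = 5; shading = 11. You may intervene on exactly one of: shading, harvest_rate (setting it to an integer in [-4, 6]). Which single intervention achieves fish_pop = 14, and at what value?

Intervening on shading: with other inputs at their observed values, fish_pop = 5*shading - 6. Solving for 14 gives shading = 4, within [-4, 6].
Intervening on harvest_rate: fish_pop = -3*harvest_rate + 64. Reaching 14 requires harvest_rate = 50/3, not an integer.

set shading = 4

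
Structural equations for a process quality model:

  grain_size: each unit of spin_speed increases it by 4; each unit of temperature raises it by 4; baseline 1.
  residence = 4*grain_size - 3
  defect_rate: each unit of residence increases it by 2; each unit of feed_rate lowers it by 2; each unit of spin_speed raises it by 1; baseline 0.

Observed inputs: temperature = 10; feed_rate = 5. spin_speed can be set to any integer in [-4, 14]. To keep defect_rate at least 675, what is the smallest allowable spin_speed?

spin_speed = 11

Substituting into the grain_size equation gives grain_size = 4*spin_speed + 41.
This gives residence = 16*spin_speed + 161.
defect_rate becomes 33*spin_speed + 312.
Require 33*spin_speed + 312 ≥ 675, so spin_speed ≥ 11.
The smallest integer in [-4, 14] satisfying this is 11.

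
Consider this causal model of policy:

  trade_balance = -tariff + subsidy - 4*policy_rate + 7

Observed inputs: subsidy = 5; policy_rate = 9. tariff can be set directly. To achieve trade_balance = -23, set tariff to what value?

tariff = -1

Substituting into the trade_balance equation gives trade_balance = -tariff - 24.
Solve -tariff - 24 = -23: tariff = (-23 + 24) / -1 = -1.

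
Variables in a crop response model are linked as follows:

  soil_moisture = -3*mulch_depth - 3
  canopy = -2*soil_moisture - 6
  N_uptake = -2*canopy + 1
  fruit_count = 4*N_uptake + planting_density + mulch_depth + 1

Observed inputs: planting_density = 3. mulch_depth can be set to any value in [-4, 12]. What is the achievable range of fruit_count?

Substituting into the canopy equation gives canopy = 6*mulch_depth.
N_uptake becomes -12*mulch_depth + 1.
Substituting into the fruit_count equation gives fruit_count = -47*mulch_depth + 8.
Linear in mulch_depth, so extremes are at the endpoints: mulch_depth = -4 gives fruit_count = 196; mulch_depth = 12 gives fruit_count = -556.

-556 to 196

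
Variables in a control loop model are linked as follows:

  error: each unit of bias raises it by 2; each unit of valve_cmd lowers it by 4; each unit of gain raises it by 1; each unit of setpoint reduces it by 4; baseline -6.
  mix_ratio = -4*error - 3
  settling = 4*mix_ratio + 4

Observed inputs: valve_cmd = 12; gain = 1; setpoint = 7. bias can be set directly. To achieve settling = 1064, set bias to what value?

Substituting into the error equation gives error = 2*bias - 81.
mix_ratio becomes -8*bias + 321.
settling becomes -32*bias + 1288.
Solve -32*bias + 1288 = 1064: bias = (1064 - 1288) / -32 = 7.

bias = 7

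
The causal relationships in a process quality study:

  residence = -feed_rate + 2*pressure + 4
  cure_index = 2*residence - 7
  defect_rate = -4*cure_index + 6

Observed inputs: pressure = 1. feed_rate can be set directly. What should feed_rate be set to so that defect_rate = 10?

Substituting into the residence equation gives residence = -feed_rate + 6.
Substituting into the cure_index equation gives cure_index = -2*feed_rate + 5.
So defect_rate = 8*feed_rate - 14.
Solve 8*feed_rate - 14 = 10: feed_rate = (10 + 14) / 8 = 3.

feed_rate = 3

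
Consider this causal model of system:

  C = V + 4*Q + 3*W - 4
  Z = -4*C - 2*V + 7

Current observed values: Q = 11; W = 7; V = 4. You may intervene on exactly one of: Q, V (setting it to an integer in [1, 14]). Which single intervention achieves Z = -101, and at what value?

Intervening on Q: with other inputs at their observed values, Z = -16*Q - 85. Solving for -101 gives Q = 1, within [1, 14].
Intervening on V: Z = -6*V - 237. Reaching -101 requires V = -68/3, not an integer.

set Q = 1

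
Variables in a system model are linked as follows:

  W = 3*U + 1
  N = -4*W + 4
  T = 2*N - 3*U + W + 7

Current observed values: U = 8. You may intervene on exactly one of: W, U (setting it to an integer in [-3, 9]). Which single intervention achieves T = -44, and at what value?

Intervening on W: with other inputs at their observed values, T = -7*W - 9. Solving for -44 gives W = 5, within [-3, 9].
Intervening on U: T = -24*U + 8. Reaching -44 requires U = 13/6, not an integer.

set W = 5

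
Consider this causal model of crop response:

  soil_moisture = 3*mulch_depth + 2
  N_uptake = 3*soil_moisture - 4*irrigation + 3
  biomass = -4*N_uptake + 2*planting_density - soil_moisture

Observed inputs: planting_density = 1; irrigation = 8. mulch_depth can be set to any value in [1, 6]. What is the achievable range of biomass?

Substituting into the N_uptake equation gives N_uptake = 9*mulch_depth - 23.
This gives biomass = -39*mulch_depth + 92.
Linear in mulch_depth, so extremes are at the endpoints: mulch_depth = 1 gives biomass = 53; mulch_depth = 6 gives biomass = -142.

-142 to 53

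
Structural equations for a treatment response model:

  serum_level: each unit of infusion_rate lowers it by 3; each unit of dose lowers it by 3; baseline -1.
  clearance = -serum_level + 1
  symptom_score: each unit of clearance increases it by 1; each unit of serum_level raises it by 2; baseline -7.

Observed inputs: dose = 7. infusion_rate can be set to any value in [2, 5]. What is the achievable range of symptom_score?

Substituting into the serum_level equation gives serum_level = -3*infusion_rate - 22.
Substituting into the clearance equation gives clearance = 3*infusion_rate + 23.
Substituting into the symptom_score equation gives symptom_score = -3*infusion_rate - 28.
Linear in infusion_rate, so extremes are at the endpoints: infusion_rate = 2 gives symptom_score = -34; infusion_rate = 5 gives symptom_score = -43.

-43 to -34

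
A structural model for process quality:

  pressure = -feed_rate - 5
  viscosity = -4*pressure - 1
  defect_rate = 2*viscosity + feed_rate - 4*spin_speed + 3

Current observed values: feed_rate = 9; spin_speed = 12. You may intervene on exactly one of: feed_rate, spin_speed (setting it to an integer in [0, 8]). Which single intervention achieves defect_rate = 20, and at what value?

set feed_rate = 3

Intervening on feed_rate: with other inputs at their observed values, defect_rate = 9*feed_rate - 7. Solving for 20 gives feed_rate = 3, within [0, 8].
Intervening on spin_speed: defect_rate = -4*spin_speed + 122. Reaching 20 requires spin_speed = 51/2, not an integer.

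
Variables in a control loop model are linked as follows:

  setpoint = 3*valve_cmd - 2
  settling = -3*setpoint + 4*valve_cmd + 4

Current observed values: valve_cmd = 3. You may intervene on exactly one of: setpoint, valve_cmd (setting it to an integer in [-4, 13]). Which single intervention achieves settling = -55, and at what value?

Intervening on setpoint: settling = -3*setpoint + 16. Reaching -55 requires setpoint = 71/3, not an integer.
Intervening on valve_cmd: with other inputs at their observed values, settling = -5*valve_cmd + 10. Solving for -55 gives valve_cmd = 13, within [-4, 13].

set valve_cmd = 13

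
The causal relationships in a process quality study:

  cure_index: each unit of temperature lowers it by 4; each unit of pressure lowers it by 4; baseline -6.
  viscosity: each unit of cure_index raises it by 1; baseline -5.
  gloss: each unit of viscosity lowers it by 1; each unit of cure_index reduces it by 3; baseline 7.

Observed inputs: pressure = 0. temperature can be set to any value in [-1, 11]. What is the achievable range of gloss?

20 to 212

Substituting into the cure_index equation gives cure_index = -4*temperature - 6.
Substituting into the viscosity equation gives viscosity = -4*temperature - 11.
This gives gloss = 16*temperature + 36.
Linear in temperature, so extremes are at the endpoints: temperature = -1 gives gloss = 20; temperature = 11 gives gloss = 212.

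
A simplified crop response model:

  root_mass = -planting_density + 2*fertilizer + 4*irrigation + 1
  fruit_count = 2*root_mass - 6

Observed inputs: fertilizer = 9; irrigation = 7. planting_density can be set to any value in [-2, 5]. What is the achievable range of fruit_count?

78 to 92

Substituting into the root_mass equation gives root_mass = -planting_density + 47.
Substituting into the fruit_count equation gives fruit_count = -2*planting_density + 88.
Linear in planting_density, so extremes are at the endpoints: planting_density = -2 gives fruit_count = 92; planting_density = 5 gives fruit_count = 78.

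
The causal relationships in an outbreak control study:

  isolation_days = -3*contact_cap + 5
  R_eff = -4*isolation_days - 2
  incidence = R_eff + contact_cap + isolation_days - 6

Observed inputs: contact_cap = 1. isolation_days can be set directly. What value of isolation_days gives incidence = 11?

Intervening on isolation_days fixes its value directly, overriding its dependence on contact_cap.
Substituting into the incidence equation gives incidence = -3*isolation_days - 7.
Solve -3*isolation_days - 7 = 11: isolation_days = (11 + 7) / -3 = -6.

isolation_days = -6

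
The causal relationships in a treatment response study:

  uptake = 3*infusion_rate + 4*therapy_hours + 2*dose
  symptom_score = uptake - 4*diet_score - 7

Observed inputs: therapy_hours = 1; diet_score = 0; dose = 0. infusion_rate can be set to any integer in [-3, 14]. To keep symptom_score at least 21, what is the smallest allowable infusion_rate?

infusion_rate = 8

Substituting into the uptake equation gives uptake = 3*infusion_rate + 4.
Substituting into the symptom_score equation gives symptom_score = 3*infusion_rate - 3.
Require 3*infusion_rate - 3 ≥ 21, so infusion_rate ≥ 8.
The smallest integer in [-3, 14] satisfying this is 8.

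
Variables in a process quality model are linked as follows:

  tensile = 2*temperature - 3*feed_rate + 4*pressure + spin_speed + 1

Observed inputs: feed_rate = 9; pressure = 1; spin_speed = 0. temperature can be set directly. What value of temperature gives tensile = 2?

Substituting into the tensile equation gives tensile = 2*temperature - 22.
Solve 2*temperature - 22 = 2: temperature = (2 + 22) / 2 = 12.

temperature = 12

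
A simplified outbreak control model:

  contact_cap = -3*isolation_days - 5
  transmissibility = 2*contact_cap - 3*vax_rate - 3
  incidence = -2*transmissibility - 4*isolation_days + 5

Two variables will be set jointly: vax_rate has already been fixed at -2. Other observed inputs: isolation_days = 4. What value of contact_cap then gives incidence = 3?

contact_cap = -5

With vax_rate held at -2:
Intervening on contact_cap fixes its value directly, overriding its dependence on isolation_days.
Substituting into the transmissibility equation gives transmissibility = 2*contact_cap + 3.
incidence becomes -4*contact_cap - 17.
Solve -4*contact_cap - 17 = 3: contact_cap = (3 + 17) / -4 = -5.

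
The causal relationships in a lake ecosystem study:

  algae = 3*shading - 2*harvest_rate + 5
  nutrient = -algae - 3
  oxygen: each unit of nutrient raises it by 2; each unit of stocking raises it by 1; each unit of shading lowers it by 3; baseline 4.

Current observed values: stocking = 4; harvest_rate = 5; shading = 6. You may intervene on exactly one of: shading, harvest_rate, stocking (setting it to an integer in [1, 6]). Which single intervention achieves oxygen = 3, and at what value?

set shading = 1

Intervening on shading: with other inputs at their observed values, oxygen = -9*shading + 12. Solving for 3 gives shading = 1, within [1, 6].
Intervening on harvest_rate: oxygen = 4*harvest_rate - 62. Reaching 3 requires harvest_rate = 65/4, not an integer.
Intervening on stocking: oxygen = stocking - 46. Reaching 3 requires stocking = 49, outside [1, 6].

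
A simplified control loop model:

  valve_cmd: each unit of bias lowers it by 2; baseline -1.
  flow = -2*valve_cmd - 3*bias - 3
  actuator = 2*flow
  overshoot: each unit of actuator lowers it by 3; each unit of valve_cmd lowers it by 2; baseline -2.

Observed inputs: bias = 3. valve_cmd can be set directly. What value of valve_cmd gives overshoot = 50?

valve_cmd = -2

Intervening on valve_cmd fixes its value directly, overriding its dependence on bias.
Substituting into the flow equation gives flow = -2*valve_cmd - 12.
This gives actuator = -4*valve_cmd - 24.
Substituting into the overshoot equation gives overshoot = 10*valve_cmd + 70.
Solve 10*valve_cmd + 70 = 50: valve_cmd = (50 - 70) / 10 = -2.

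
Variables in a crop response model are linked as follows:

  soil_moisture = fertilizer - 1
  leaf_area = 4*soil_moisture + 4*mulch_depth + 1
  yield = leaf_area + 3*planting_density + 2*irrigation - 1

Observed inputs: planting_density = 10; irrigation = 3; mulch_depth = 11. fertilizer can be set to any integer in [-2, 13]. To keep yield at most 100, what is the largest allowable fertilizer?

Substituting into the leaf_area equation gives leaf_area = 4*fertilizer + 41.
yield becomes 4*fertilizer + 76.
Require 4*fertilizer + 76 ≤ 100, so fertilizer ≤ 6.
The largest integer in [-2, 13] satisfying this is 6.

fertilizer = 6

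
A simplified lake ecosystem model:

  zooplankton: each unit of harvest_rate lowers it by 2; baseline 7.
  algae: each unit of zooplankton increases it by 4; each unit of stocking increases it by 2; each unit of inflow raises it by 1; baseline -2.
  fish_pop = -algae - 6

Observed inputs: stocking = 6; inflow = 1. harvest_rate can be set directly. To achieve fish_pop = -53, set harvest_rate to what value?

harvest_rate = -1

Substituting into the algae equation gives algae = -8*harvest_rate + 39.
fish_pop becomes 8*harvest_rate - 45.
Solve 8*harvest_rate - 45 = -53: harvest_rate = (-53 + 45) / 8 = -1.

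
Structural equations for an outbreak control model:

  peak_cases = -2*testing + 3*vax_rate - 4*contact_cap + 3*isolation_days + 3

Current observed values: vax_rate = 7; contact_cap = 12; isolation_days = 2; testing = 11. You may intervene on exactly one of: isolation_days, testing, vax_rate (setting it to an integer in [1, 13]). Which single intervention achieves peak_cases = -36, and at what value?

Intervening on isolation_days: peak_cases = 3*isolation_days - 46. Reaching -36 requires isolation_days = 10/3, not an integer.
Intervening on testing: with other inputs at their observed values, peak_cases = -2*testing - 18. Solving for -36 gives testing = 9, within [1, 13].
Intervening on vax_rate: peak_cases = 3*vax_rate - 61. Reaching -36 requires vax_rate = 25/3, not an integer.

set testing = 9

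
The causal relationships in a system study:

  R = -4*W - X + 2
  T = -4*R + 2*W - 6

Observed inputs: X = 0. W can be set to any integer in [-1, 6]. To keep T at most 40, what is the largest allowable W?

W = 3

Substituting into the R equation gives R = -4*W + 2.
This gives T = 18*W - 14.
Require 18*W - 14 ≤ 40, so W ≤ 3.
The largest integer in [-1, 6] satisfying this is 3.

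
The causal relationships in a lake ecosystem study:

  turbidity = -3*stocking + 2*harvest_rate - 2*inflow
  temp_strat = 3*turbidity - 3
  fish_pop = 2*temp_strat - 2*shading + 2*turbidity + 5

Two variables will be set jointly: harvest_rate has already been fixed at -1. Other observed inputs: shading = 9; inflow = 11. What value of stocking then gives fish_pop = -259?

stocking = 2

With harvest_rate held at -1:
Substituting into the turbidity equation gives turbidity = -3*stocking - 24.
So temp_strat = -9*stocking - 75.
Substituting into the fish_pop equation gives fish_pop = -24*stocking - 211.
Solve -24*stocking - 211 = -259: stocking = (-259 + 211) / -24 = 2.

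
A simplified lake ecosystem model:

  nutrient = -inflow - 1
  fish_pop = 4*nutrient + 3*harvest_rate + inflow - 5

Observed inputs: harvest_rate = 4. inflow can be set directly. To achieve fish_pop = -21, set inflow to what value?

inflow = 8

Substituting into the fish_pop equation gives fish_pop = -3*inflow + 3.
Solve -3*inflow + 3 = -21: inflow = (-21 - 3) / -3 = 8.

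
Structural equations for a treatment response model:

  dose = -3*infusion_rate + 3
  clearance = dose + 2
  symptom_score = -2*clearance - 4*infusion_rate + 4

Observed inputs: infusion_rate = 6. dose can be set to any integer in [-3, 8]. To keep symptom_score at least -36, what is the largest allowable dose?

Intervening on dose fixes its value directly, overriding its dependence on infusion_rate.
Substituting into the symptom_score equation gives symptom_score = -2*dose - 24.
Require -2*dose - 24 ≥ -36, so dose ≤ 6.
The largest integer in [-3, 8] satisfying this is 6.

dose = 6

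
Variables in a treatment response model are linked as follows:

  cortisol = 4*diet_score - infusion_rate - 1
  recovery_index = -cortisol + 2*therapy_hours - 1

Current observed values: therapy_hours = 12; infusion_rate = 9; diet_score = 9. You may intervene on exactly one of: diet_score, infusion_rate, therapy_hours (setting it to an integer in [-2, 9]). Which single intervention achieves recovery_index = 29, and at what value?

set diet_score = 1

Intervening on diet_score: with other inputs at their observed values, recovery_index = -4*diet_score + 33. Solving for 29 gives diet_score = 1, within [-2, 9].
Intervening on infusion_rate: recovery_index = infusion_rate - 12. Reaching 29 requires infusion_rate = 41, outside [-2, 9].
Intervening on therapy_hours: recovery_index = 2*therapy_hours - 27. Reaching 29 requires therapy_hours = 28, outside [-2, 9].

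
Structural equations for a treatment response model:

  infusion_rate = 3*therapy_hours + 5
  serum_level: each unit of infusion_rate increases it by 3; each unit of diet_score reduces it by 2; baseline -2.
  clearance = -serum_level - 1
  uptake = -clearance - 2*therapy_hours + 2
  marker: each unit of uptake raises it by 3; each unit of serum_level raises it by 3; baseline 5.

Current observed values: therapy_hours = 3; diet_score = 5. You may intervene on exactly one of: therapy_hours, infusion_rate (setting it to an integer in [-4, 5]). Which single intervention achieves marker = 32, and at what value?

set therapy_hours = 0

Intervening on therapy_hours: with other inputs at their observed values, marker = 48*therapy_hours + 32. Solving for 32 gives therapy_hours = 0, within [-4, 5].
Intervening on infusion_rate: marker = 18*infusion_rate - 76. Reaching 32 requires infusion_rate = 6, outside [-4, 5].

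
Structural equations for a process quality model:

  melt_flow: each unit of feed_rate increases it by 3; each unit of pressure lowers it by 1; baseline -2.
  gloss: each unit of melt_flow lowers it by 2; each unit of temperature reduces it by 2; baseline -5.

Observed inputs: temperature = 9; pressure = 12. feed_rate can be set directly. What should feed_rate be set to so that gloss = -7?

Substituting into the melt_flow equation gives melt_flow = 3*feed_rate - 14.
Substituting into the gloss equation gives gloss = -6*feed_rate + 5.
Solve -6*feed_rate + 5 = -7: feed_rate = (-7 - 5) / -6 = 2.

feed_rate = 2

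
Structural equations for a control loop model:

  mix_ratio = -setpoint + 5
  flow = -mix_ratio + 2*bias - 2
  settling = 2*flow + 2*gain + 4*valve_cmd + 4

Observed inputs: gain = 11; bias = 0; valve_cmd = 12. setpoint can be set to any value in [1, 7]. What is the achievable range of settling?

Substituting into the flow equation gives flow = setpoint - 7.
Substituting into the settling equation gives settling = 2*setpoint + 60.
Linear in setpoint, so extremes are at the endpoints: setpoint = 1 gives settling = 62; setpoint = 7 gives settling = 74.

62 to 74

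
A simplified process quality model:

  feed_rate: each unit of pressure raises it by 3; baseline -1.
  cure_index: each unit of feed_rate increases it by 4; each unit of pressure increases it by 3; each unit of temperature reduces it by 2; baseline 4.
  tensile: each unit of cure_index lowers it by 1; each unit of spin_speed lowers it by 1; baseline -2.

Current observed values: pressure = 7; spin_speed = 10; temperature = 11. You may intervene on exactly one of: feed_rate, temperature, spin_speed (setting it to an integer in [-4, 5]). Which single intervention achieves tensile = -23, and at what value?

set feed_rate = 2

Intervening on feed_rate: with other inputs at their observed values, tensile = -4*feed_rate - 15. Solving for -23 gives feed_rate = 2, within [-4, 5].
Intervening on temperature: tensile = 2*temperature - 117. Reaching -23 requires temperature = 47, outside [-4, 5].
Intervening on spin_speed: tensile = -spin_speed - 85. Reaching -23 requires spin_speed = -62, outside [-4, 5].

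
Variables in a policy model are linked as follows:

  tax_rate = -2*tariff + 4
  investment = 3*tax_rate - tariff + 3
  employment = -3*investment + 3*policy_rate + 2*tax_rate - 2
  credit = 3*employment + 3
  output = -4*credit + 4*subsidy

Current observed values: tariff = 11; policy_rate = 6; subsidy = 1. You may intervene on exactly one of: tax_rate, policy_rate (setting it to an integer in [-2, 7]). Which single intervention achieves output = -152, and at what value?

Intervening on tax_rate: with other inputs at their observed values, output = 84*tax_rate - 488. Solving for -152 gives tax_rate = 4, within [-2, 7].
Intervening on policy_rate: output = -36*policy_rate - 1784. Reaching -152 requires policy_rate = -136/3, not an integer.

set tax_rate = 4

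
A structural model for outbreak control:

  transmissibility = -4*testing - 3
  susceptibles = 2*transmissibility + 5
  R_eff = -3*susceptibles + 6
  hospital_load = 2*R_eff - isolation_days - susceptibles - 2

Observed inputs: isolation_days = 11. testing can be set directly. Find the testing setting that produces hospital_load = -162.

Substituting into the susceptibles equation gives susceptibles = -8*testing - 1.
Substituting into the R_eff equation gives R_eff = 24*testing + 9.
So hospital_load = 56*testing + 6.
Solve 56*testing + 6 = -162: testing = (-162 - 6) / 56 = -3.

testing = -3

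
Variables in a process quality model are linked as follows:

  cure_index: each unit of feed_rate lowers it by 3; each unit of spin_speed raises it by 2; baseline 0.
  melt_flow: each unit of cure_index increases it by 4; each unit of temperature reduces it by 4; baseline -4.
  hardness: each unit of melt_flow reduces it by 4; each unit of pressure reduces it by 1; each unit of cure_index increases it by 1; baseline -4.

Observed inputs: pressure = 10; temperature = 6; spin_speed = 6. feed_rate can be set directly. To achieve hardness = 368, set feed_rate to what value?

Substituting into the cure_index equation gives cure_index = -3*feed_rate + 12.
Substituting into the melt_flow equation gives melt_flow = -12*feed_rate + 20.
This gives hardness = 45*feed_rate - 82.
Solve 45*feed_rate - 82 = 368: feed_rate = (368 + 82) / 45 = 10.

feed_rate = 10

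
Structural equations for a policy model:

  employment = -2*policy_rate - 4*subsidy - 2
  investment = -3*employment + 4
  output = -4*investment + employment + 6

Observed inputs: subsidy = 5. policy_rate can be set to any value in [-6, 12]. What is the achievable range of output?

-608 to -140

Substituting into the employment equation gives employment = -2*policy_rate - 22.
This gives investment = 6*policy_rate + 70.
This gives output = -26*policy_rate - 296.
Linear in policy_rate, so extremes are at the endpoints: policy_rate = -6 gives output = -140; policy_rate = 12 gives output = -608.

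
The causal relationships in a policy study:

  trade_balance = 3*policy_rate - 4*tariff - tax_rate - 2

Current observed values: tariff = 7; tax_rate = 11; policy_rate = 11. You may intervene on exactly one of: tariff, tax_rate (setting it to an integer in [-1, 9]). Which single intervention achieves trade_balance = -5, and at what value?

set tax_rate = 8

Intervening on tariff: trade_balance = -4*tariff + 20. Reaching -5 requires tariff = 25/4, not an integer.
Intervening on tax_rate: with other inputs at their observed values, trade_balance = -tax_rate + 3. Solving for -5 gives tax_rate = 8, within [-1, 9].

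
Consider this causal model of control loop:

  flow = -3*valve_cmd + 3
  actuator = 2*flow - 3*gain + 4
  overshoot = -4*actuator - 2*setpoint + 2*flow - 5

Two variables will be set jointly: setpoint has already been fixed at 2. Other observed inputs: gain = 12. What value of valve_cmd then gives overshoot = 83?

valve_cmd = -1

With setpoint held at 2:
Substituting into the actuator equation gives actuator = -6*valve_cmd - 26.
So overshoot = 18*valve_cmd + 101.
Solve 18*valve_cmd + 101 = 83: valve_cmd = (83 - 101) / 18 = -1.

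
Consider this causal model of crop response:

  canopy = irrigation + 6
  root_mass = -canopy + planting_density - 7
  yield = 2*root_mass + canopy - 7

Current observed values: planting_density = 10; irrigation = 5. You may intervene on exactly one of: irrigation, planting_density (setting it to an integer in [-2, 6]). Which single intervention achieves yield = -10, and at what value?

Intervening on irrigation: with other inputs at their observed values, yield = -irrigation - 7. Solving for -10 gives irrigation = 3, within [-2, 6].
Intervening on planting_density: yield = 2*planting_density - 32. Reaching -10 requires planting_density = 11, outside [-2, 6].

set irrigation = 3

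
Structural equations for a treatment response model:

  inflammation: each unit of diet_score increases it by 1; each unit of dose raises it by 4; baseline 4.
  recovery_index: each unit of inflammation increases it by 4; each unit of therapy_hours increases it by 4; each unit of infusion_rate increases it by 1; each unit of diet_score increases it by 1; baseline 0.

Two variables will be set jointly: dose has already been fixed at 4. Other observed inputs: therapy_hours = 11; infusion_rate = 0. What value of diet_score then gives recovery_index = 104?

With dose held at 4:
Substituting into the inflammation equation gives inflammation = diet_score + 20.
Substituting into the recovery_index equation gives recovery_index = 5*diet_score + 124.
Solve 5*diet_score + 124 = 104: diet_score = (104 - 124) / 5 = -4.

diet_score = -4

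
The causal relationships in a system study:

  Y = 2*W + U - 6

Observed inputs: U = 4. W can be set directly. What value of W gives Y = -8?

Substituting into the Y equation gives Y = 2*W - 2.
Solve 2*W - 2 = -8: W = (-8 + 2) / 2 = -3.

W = -3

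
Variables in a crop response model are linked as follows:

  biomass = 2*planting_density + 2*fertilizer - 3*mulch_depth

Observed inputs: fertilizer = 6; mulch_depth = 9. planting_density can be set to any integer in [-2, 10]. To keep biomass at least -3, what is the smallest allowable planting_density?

planting_density = 6

Substituting into the biomass equation gives biomass = 2*planting_density - 15.
Require 2*planting_density - 15 ≥ -3, so planting_density ≥ 6.
The smallest integer in [-2, 10] satisfying this is 6.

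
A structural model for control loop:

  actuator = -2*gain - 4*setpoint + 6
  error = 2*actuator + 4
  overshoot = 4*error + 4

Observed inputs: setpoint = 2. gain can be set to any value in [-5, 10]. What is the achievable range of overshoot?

Substituting into the actuator equation gives actuator = -2*gain - 2.
Substituting into the error equation gives error = -4*gain.
Substituting into the overshoot equation gives overshoot = -16*gain + 4.
Linear in gain, so extremes are at the endpoints: gain = -5 gives overshoot = 84; gain = 10 gives overshoot = -156.

-156 to 84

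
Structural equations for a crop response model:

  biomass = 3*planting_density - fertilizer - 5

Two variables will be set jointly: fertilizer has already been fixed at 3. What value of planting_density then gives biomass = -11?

planting_density = -1

With fertilizer held at 3:
Substituting into the biomass equation gives biomass = 3*planting_density - 8.
Solve 3*planting_density - 8 = -11: planting_density = (-11 + 8) / 3 = -1.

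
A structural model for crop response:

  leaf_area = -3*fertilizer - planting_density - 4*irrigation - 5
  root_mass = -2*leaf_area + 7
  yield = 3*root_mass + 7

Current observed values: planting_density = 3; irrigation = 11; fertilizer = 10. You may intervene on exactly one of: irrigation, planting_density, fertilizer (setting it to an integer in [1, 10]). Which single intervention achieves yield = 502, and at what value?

Intervening on irrigation: yield = 24*irrigation + 256. Reaching 502 requires irrigation = 41/4, not an integer.
Intervening on planting_density: yield = 6*planting_density + 502. Reaching 502 requires planting_density = 0, outside [1, 10].
Intervening on fertilizer: with other inputs at their observed values, yield = 18*fertilizer + 340. Solving for 502 gives fertilizer = 9, within [1, 10].

set fertilizer = 9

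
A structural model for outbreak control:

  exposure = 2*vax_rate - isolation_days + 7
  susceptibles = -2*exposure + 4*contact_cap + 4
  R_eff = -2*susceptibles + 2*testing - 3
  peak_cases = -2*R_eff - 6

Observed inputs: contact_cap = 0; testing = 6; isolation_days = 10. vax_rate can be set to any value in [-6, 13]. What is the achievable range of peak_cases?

-192 to 112

Substituting into the exposure equation gives exposure = 2*vax_rate - 3.
So susceptibles = -4*vax_rate + 10.
So R_eff = 8*vax_rate - 11.
So peak_cases = -16*vax_rate + 16.
Linear in vax_rate, so extremes are at the endpoints: vax_rate = -6 gives peak_cases = 112; vax_rate = 13 gives peak_cases = -192.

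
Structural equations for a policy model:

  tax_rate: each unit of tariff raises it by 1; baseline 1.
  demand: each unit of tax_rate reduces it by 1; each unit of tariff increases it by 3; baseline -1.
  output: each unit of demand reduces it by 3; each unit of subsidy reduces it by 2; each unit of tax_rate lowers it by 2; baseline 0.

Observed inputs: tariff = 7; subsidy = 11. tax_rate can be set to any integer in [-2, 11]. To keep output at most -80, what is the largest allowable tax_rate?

tax_rate = 2

Intervening on tax_rate fixes its value directly, overriding its dependence on tariff.
Substituting into the demand equation gives demand = -tax_rate + 20.
Substituting into the output equation gives output = tax_rate - 82.
Require tax_rate - 82 ≤ -80, so tax_rate ≤ 2.
The largest integer in [-2, 11] satisfying this is 2.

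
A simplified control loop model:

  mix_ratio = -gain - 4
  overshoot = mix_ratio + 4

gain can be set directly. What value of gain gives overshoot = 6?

Substituting into the overshoot equation gives overshoot = -gain.
Solve -gain = 6: gain = 6 / -1 = -6.

gain = -6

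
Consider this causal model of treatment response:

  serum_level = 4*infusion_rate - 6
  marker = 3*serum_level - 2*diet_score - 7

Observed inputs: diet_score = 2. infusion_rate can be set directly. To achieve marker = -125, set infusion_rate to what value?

Substituting into the marker equation gives marker = 12*infusion_rate - 29.
Solve 12*infusion_rate - 29 = -125: infusion_rate = (-125 + 29) / 12 = -8.

infusion_rate = -8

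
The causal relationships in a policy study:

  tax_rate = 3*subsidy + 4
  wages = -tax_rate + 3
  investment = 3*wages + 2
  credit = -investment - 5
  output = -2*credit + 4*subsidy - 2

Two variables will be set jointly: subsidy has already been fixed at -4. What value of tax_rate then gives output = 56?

With subsidy held at -4:
Intervening on tax_rate fixes its value directly, overriding its dependence on subsidy.
Substituting into the investment equation gives investment = -3*tax_rate + 11.
So credit = 3*tax_rate - 16.
Substituting into the output equation gives output = -6*tax_rate + 14.
Solve -6*tax_rate + 14 = 56: tax_rate = (56 - 14) / -6 = -7.

tax_rate = -7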